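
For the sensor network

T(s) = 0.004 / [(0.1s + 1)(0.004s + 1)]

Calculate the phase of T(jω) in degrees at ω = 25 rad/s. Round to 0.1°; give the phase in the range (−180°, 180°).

-73.9°

At ω = 25 rad/s:
pole (1 + j25·0.1) = 1 + j2.5 → |·| ≈ 2.6926, ∠ ≈ 68.20°
pole (1 + j25·0.004) = 1 + j0.1 → |·| ≈ 1.005, ∠ ≈ 5.71°
∠T = (0°) − (68.20° + 5.71°) = -73.91°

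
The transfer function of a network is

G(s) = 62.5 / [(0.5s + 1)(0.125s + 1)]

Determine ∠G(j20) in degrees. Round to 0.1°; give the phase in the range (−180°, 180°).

-152.5°

At ω = 20 rad/s:
pole (1 + j20·0.5) = 1 + j10 → |·| ≈ 10.05, ∠ ≈ 84.29°
pole (1 + j20·0.125) = 1 + j2.5 → |·| ≈ 2.6926, ∠ ≈ 68.20°
∠G = (0°) − (84.29° + 68.20°) = -152.49°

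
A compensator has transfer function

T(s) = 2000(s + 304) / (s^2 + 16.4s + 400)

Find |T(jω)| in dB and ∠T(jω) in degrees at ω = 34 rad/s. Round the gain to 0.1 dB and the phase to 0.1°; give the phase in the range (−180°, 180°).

56.3 dB, -137.2°

At s = jω = j34:
zero (s+304): 304 + j34 → |·| = √(304²+34²) = √93572 ≈ 305.9, ∠ = arctan(34/304) ≈ 6.38°
quadratic: (j34)² + 16.4·j34 + 400 = -756 + j557.6 → |·| ≈ 939.39, ∠ ≈ 143.59°
|T| = 2000 · 305.9 / 939.39 ≈ 651.27
Gain = 20 log₁₀(651.27) ≈ 56.28 dB
∠T = 6.38° − 143.59° = -137.21°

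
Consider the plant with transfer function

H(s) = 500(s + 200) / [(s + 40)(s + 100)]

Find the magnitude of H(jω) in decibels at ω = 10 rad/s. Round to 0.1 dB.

27.7 dB

At s = jω = j10:
zero (s+200): 200 + j10 → |·| = √(200²+10²) = √40100 ≈ 200.25, ∠ = arctan(10/200) ≈ 2.86°
pole (s+40): 40 + j10 → |·| = √(40²+10²) = √1700 ≈ 41.231, ∠ = arctan(10/40) ≈ 14.04°
pole (s+100): 100 + j10 → |·| = √(100²+10²) = √10100 ≈ 100.5, ∠ = arctan(10/100) ≈ 5.71°
|H| = 500 · 200.25 / 4143.7 ≈ 24.163
Gain = 20 log₁₀(24.163) ≈ 27.66 dB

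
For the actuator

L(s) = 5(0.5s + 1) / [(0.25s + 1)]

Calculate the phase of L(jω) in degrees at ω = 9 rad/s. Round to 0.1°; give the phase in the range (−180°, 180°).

At ω = 9 rad/s:
zero (1 + j9·0.5) = 1 + j4.5 → |·| ≈ 4.6098, ∠ ≈ 77.47°
pole (1 + j9·0.25) = 1 + j2.25 → |·| ≈ 2.4622, ∠ ≈ 66.04°
∠L = (77.47°) − (66.04°) = 11.43°

11.4°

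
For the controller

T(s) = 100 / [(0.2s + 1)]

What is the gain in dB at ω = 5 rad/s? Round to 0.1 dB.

At ω = 5 rad/s:
pole (1 + j5·0.2) = 1 + j1 → |·| ≈ 1.4142, ∠ ≈ 45.00°
|T| = 100 · 1 / (1.4142) ≈ 70.711
Gain = 20 log₁₀(70.711) ≈ 36.99 dB

37.0 dB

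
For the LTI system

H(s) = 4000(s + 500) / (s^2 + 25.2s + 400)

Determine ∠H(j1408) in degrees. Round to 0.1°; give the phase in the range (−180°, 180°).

At s = jω = j1408:
zero (s+500): 500 + j1408 → |·| = √(500²+1408²) = √2232464 ≈ 1494.1, ∠ = arctan(1408/500) ≈ 70.45°
quadratic: (j1408)² + 25.2·j1408 + 400 = -1982064 + j35481.6 → |·| ≈ 1.9824e+06, ∠ ≈ 178.97°
∠H = 70.45° − 178.97° = -108.52°

-108.5°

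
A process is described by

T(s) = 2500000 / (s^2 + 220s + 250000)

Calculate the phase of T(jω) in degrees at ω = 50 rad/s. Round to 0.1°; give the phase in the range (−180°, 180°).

At s = jω = j50:
quadratic: (j50)² + 220·j50 + 250000 = 247500 + j11000 → |·| ≈ 2.4774e+05, ∠ ≈ 2.54°
∠T = 0.00° − 2.54° = -2.54°

-2.5°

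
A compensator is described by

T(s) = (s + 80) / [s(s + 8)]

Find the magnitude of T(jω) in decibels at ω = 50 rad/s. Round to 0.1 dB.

At s = jω = j50:
zero (s+80): 80 + j50 → |·| = √(80²+50²) = √8900 ≈ 94.34, ∠ = arctan(50/80) ≈ 32.01°
pole (s+8): 8 + j50 → |·| = √(8²+50²) = √2564 ≈ 50.636, ∠ = arctan(50/8) ≈ 80.91°
pole at origin: |s| = 50, ∠ = 90.00° (in denominator)
|T| = 1 · 94.34 / 2531.8 ≈ 0.037262
Gain = 20 log₁₀(0.037262) ≈ -28.57 dB

-28.6 dB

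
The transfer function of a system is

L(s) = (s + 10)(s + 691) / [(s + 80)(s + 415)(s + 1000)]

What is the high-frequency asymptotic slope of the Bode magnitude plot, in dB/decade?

-20 dB/decade

Each pole contributes −20 dB/decade at high frequency; each zero contributes +20 dB/decade.
Net: 2 zero(s) − 3 pole(s) → -20 dB/decade.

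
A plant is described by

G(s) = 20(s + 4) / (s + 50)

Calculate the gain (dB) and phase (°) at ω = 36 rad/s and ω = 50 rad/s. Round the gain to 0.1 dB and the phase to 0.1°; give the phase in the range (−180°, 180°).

ω = 36: 21.4 dB, 47.9°; ω = 50: 23.0 dB, 40.4°

At s = jω = j36:
zero (s+4): 4 + j36 → |·| = √(4²+36²) = √1312 ≈ 36.222, ∠ = arctan(36/4) ≈ 83.66°
pole (s+50): 50 + j36 → |·| = √(50²+36²) = √3796 ≈ 61.612, ∠ = arctan(36/50) ≈ 35.75°
|G| = 20 · 36.222 / 61.612 ≈ 11.758
Gain = 20 log₁₀(11.758) ≈ 21.41 dB
∠G = 83.66° − 35.75° = 47.91°

At s = jω = j50:
zero (s+4): 4 + j50 → |·| = √(4²+50²) = √2516 ≈ 50.16, ∠ = arctan(50/4) ≈ 85.43°
pole (s+50): 50 + j50 → |·| = √(50²+50²) = √5000 ≈ 70.711, ∠ = arctan(50/50) ≈ 45.00°
|G| = 20 · 50.16 / 70.711 ≈ 14.187
Gain = 20 log₁₀(14.187) ≈ 23.04 dB
∠G = 85.43° − 45.00° = 40.43°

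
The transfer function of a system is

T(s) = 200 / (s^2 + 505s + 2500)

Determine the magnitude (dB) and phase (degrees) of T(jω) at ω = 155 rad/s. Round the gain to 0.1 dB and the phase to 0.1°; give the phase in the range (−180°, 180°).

Substitute s = j155:
Numerator: 200 = 200 + j0
Denominator: (j155)^2 + 505(j155) + 2500 = -21525 + j78275
|N| = √(200² + 0²) ≈ 200, ∠N ≈ 0.00°
|D| = √(21525² + 78275²) ≈ 81181, ∠D ≈ 105.38°
|T| = 200 / 81181 ≈ 0.0024636
Gain = 20 log₁₀(0.0024636) ≈ -52.17 dB
∠T = 0.00° − 105.38° = -105.38°

-52.2 dB, -105.4°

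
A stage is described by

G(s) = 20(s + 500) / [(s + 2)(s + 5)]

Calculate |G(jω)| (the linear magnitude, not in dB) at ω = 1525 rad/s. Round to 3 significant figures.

At s = jω = j1525:
zero (s+500): 500 + j1525 → |·| = √(500²+1525²) = √2575625 ≈ 1604.9, ∠ = arctan(1525/500) ≈ 71.85°
pole (s+2): 2 + j1525 → |·| = √(2²+1525²) = √2325629 ≈ 1525, ∠ = arctan(1525/2) ≈ 89.92°
pole (s+5): 5 + j1525 → |·| = √(5²+1525²) = √2325650 ≈ 1525, ∠ = arctan(1525/5) ≈ 89.81°
|G| = 20 · 1604.9 / 2.3256e+06 ≈ 0.013802

0.0138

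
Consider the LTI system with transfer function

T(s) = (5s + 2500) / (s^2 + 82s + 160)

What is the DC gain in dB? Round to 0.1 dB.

T(0) = 2500 / 160 = 15.625
20 log₁₀(15.625) ≈ 23.88 dB

23.9 dB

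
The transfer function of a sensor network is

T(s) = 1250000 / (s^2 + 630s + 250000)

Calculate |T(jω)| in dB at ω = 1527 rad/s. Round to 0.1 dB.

-5.3 dB

At s = jω = j1527:
quadratic: (j1527)² + 630·j1527 + 250000 = -2081729 + j962010 → |·| ≈ 2.2933e+06, ∠ ≈ 155.20°
|T| = 1250000 / 2.2933e+06 ≈ 0.54507
Gain = 20 log₁₀(0.54507) ≈ -5.27 dB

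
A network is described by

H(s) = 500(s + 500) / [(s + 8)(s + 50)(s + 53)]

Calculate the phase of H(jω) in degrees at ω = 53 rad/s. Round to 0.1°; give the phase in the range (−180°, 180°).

-167.0°

At s = jω = j53:
zero (s+500): 500 + j53 → |·| = √(500²+53²) = √252809 ≈ 502.8, ∠ = arctan(53/500) ≈ 6.05°
pole (s+8): 8 + j53 → |·| = √(8²+53²) = √2873 ≈ 53.6, ∠ = arctan(53/8) ≈ 81.42°
pole (s+50): 50 + j53 → |·| = √(50²+53²) = √5309 ≈ 72.863, ∠ = arctan(53/50) ≈ 46.67°
pole (s+53): 53 + j53 → |·| = √(53²+53²) = √5618 ≈ 74.953, ∠ = arctan(53/53) ≈ 45.00°
∠H = 6.05° − 173.09° = -167.04°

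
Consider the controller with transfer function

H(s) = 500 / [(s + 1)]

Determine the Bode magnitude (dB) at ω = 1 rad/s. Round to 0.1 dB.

51.0 dB

At ω = 1 rad/s:
pole (1 + j1·1) = 1 + j1 → |·| ≈ 1.4142, ∠ ≈ 45.00°
|H| = 500 · 1 / (1.4142) ≈ 353.56
Gain = 20 log₁₀(353.56) ≈ 50.97 dB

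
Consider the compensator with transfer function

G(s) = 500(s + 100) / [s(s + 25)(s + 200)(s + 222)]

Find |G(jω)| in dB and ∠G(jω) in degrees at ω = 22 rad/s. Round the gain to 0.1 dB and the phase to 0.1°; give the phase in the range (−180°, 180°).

-56.2 dB, -130.9°

At s = jω = j22:
zero (s+100): 100 + j22 → |·| = √(100²+22²) = √10484 ≈ 102.39, ∠ = arctan(22/100) ≈ 12.41°
pole (s+25): 25 + j22 → |·| = √(25²+22²) = √1109 ≈ 33.302, ∠ = arctan(22/25) ≈ 41.35°
pole (s+200): 200 + j22 → |·| = √(200²+22²) = √40484 ≈ 201.21, ∠ = arctan(22/200) ≈ 6.28°
pole (s+222): 222 + j22 → |·| = √(222²+22²) = √49768 ≈ 223.09, ∠ = arctan(22/222) ≈ 5.66°
pole at origin: |s| = 22, ∠ = 90.00° (in denominator)
|G| = 500 · 102.39 / 3.2887e+07 ≈ 0.0015567
Gain = 20 log₁₀(0.0015567) ≈ -56.16 dB
∠G = 12.41° − 143.29° = -130.88°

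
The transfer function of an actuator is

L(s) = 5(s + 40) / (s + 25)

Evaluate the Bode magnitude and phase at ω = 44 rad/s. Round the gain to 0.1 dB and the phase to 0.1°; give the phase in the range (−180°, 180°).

At s = jω = j44:
zero (s+40): 40 + j44 → |·| = √(40²+44²) = √3536 ≈ 59.464, ∠ = arctan(44/40) ≈ 47.73°
pole (s+25): 25 + j44 → |·| = √(25²+44²) = √2561 ≈ 50.606, ∠ = arctan(44/25) ≈ 60.40°
|L| = 5 · 59.464 / 50.606 ≈ 5.8752
Gain = 20 log₁₀(5.8752) ≈ 15.38 dB
∠L = 47.73° − 60.40° = -12.67°

15.4 dB, -12.7°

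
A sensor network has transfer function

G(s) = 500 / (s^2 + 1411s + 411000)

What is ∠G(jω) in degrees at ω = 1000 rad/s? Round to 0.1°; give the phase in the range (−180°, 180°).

Substitute s = j1000:
Numerator: 500 = 500 + j0
Denominator: (j1000)^2 + 1411(j1000) + 411000 = -589000 + j1411000
|N| = √(500² + 0²) ≈ 500, ∠N ≈ 0.00°
|D| = √(589000² + 1411000²) ≈ 1.529e+06, ∠D ≈ 112.66°
∠G = 0.00° − 112.66° = -112.66°

-112.7°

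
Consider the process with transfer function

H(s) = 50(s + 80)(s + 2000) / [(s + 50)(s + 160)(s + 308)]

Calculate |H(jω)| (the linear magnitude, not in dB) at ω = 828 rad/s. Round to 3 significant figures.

0.146

At s = jω = j828:
zero (s+80): 80 + j828 → |·| = √(80²+828²) = √691984 ≈ 831.86, ∠ = arctan(828/80) ≈ 84.48°
zero (s+2000): 2000 + j828 → |·| = √(2000²+828²) = √4685584 ≈ 2164.6, ∠ = arctan(828/2000) ≈ 22.49°
pole (s+50): 50 + j828 → |·| = √(50²+828²) = √688084 ≈ 829.51, ∠ = arctan(828/50) ≈ 86.54°
pole (s+160): 160 + j828 → |·| = √(160²+828²) = √711184 ≈ 843.32, ∠ = arctan(828/160) ≈ 79.06°
pole (s+308): 308 + j828 → |·| = √(308²+828²) = √780448 ≈ 883.43, ∠ = arctan(828/308) ≈ 69.60°
|H| = 50 · 1.8006e+06 / 6.18e+08 ≈ 0.14568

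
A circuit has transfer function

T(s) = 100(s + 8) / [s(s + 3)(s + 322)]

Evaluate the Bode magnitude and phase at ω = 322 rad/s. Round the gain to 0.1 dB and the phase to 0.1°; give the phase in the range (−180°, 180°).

At s = jω = j322:
zero (s+8): 8 + j322 → |·| = √(8²+322²) = √103748 ≈ 322.1, ∠ = arctan(322/8) ≈ 88.58°
pole (s+3): 3 + j322 → |·| = √(3²+322²) = √103693 ≈ 322.01, ∠ = arctan(322/3) ≈ 89.47°
pole (s+322): 322 + j322 → |·| = √(322²+322²) = √207368 ≈ 455.38, ∠ = arctan(322/322) ≈ 45.00°
pole at origin: |s| = 322, ∠ = 90.00° (in denominator)
|T| = 100 · 322.1 / 4.7217e+07 ≈ 0.00068217
Gain = 20 log₁₀(0.00068217) ≈ -63.32 dB
∠T = 88.58° − 224.47° = -135.89°

-63.3 dB, -135.9°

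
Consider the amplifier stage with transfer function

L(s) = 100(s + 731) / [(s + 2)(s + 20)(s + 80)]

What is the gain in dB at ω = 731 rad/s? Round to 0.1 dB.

-71.6 dB

At s = jω = j731:
zero (s+731): 731 + j731 → |·| = √(731²+731²) = √1068722 ≈ 1033.8, ∠ = arctan(731/731) ≈ 45.00°
pole (s+2): 2 + j731 → |·| = √(2²+731²) = √534365 ≈ 731, ∠ = arctan(731/2) ≈ 89.84°
pole (s+20): 20 + j731 → |·| = √(20²+731²) = √534761 ≈ 731.27, ∠ = arctan(731/20) ≈ 88.43°
pole (s+80): 80 + j731 → |·| = √(80²+731²) = √540761 ≈ 735.36, ∠ = arctan(731/80) ≈ 83.75°
|L| = 100 · 1033.8 / 3.9309e+08 ≈ 0.00026299
Gain = 20 log₁₀(0.00026299) ≈ -71.60 dB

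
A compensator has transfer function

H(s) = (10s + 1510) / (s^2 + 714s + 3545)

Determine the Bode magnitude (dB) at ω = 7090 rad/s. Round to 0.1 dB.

-57.1 dB

Substitute s = j7090:
Numerator: 10(j7090) + 1510 = 1510 + j70900
Denominator: (j7090)^2 + 714(j7090) + 3545 = -50264555 + j5062260
|N| = √(1510² + 70900²) ≈ 70916, ∠N ≈ 88.78°
|D| = √(50264555² + 5062260²) ≈ 5.0519e+07, ∠D ≈ 174.25°
|H| = 70916 / 5.0519e+07 ≈ 0.0014037
Gain = 20 log₁₀(0.0014037) ≈ -57.05 dB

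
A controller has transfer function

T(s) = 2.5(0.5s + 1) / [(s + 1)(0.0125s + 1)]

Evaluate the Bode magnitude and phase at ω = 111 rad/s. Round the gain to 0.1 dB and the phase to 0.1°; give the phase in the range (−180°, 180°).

-2.7 dB, -54.7°

At ω = 111 rad/s:
zero (1 + j111·0.5) = 1 + j55.5 → |·| ≈ 55.509, ∠ ≈ 88.97°
pole (1 + j111·1) = 1 + j111 → |·| ≈ 111, ∠ ≈ 89.48°
pole (1 + j111·0.0125) = 1 + j1.3875 → |·| ≈ 1.7103, ∠ ≈ 54.22°
|T| = 2.5 · 55.509 / (111 · 1.7103) ≈ 0.73098
Gain = 20 log₁₀(0.73098) ≈ -2.72 dB
∠T = (88.97°) − (89.48° + 54.22°) = -54.73°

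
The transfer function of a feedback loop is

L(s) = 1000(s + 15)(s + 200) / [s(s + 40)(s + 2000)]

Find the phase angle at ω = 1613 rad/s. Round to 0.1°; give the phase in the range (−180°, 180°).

At s = jω = j1613:
zero (s+15): 15 + j1613 → |·| = √(15²+1613²) = √2601994 ≈ 1613.1, ∠ = arctan(1613/15) ≈ 89.47°
zero (s+200): 200 + j1613 → |·| = √(200²+1613²) = √2641769 ≈ 1625.4, ∠ = arctan(1613/200) ≈ 82.93°
pole (s+40): 40 + j1613 → |·| = √(40²+1613²) = √2603369 ≈ 1613.5, ∠ = arctan(1613/40) ≈ 88.58°
pole (s+2000): 2000 + j1613 → |·| = √(2000²+1613²) = √6601769 ≈ 2569.4, ∠ = arctan(1613/2000) ≈ 38.89°
pole at origin: |s| = 1613, ∠ = 90.00° (in denominator)
∠L = 172.40° − 217.47° = -45.07°

-45.1°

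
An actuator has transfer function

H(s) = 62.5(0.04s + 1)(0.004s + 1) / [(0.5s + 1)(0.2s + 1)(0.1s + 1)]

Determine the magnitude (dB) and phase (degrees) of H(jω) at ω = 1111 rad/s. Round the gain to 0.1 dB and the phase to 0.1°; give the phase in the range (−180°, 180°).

-60.7 dB, -103.1°

At ω = 1111 rad/s:
zero (1 + j1111·0.04) = 1 + j44.44 → |·| ≈ 44.451, ∠ ≈ 88.71°
zero (1 + j1111·0.004) = 1 + j4.444 → |·| ≈ 4.5551, ∠ ≈ 77.32°
pole (1 + j1111·0.5) = 1 + j555.5 → |·| ≈ 555.5, ∠ ≈ 89.90°
pole (1 + j1111·0.2) = 1 + j222.2 → |·| ≈ 222.2, ∠ ≈ 89.74°
pole (1 + j1111·0.1) = 1 + j111.1 → |·| ≈ 111.1, ∠ ≈ 89.48°
|H| = 62.5 · 44.451 · 4.5551 / (555.5 · 222.2 · 111.1) ≈ 0.00092282
Gain = 20 log₁₀(0.00092282) ≈ -60.70 dB
∠H = (88.71° + 77.32°) − (89.90° + 89.74° + 89.48°) = -103.09°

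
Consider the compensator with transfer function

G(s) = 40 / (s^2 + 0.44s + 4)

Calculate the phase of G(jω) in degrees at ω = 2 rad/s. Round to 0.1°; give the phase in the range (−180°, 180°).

At s = jω = j2:
quadratic: (j2)² + 0.44·j2 + 4 = 0 + j0.88 → |·| ≈ 0.88, ∠ ≈ 90.00°
∠G = 0.00° − 90.00° = -90.00°

-90.0°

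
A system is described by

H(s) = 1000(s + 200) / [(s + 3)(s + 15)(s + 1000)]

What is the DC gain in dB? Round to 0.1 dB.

H(0) = 1000·200 / (3·15·1000) ≈ 4.4444
20 log₁₀(4.4444) ≈ 12.96 dB

13.0 dB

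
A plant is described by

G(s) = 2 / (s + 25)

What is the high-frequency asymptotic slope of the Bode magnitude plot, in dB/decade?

Each pole contributes −20 dB/decade at high frequency; each zero contributes +20 dB/decade.
Net: 0 zero(s) − 1 pole(s) → -20 dB/decade.

-20 dB/decade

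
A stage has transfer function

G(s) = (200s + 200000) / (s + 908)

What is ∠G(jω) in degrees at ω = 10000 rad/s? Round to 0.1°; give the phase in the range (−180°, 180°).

-0.5°

Substitute s = j10000:
Numerator: 200(j10000) + 200000 = 200000 + j2000000
Denominator: (j10000) + 908 = 908 + j10000
|N| = √(200000² + 2000000²) ≈ 2.01e+06, ∠N ≈ 84.29°
|D| = √(908² + 10000²) ≈ 10041, ∠D ≈ 84.81°
∠G = 84.29° − 84.81° = -0.52°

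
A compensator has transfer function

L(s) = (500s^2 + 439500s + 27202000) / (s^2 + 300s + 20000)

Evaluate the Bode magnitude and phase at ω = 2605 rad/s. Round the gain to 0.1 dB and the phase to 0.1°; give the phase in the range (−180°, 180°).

54.4 dB, -12.2°

Substitute s = j2605:
Numerator: 500(j2605)^2 + 439500(j2605) + 27202000 = -3365810500 + j1144897500
Denominator: (j2605)^2 + 300(j2605) + 20000 = -6766025 + j781500
|N| = √(3365810500² + 1144897500²) ≈ 3.5552e+09, ∠N ≈ 161.21°
|D| = √(6766025² + 781500²) ≈ 6.811e+06, ∠D ≈ 173.41°
|L| = 3.5552e+09 / 6.811e+06 ≈ 521.98
Gain = 20 log₁₀(521.98) ≈ 54.35 dB
∠L = 161.21° − 173.41° = -12.20°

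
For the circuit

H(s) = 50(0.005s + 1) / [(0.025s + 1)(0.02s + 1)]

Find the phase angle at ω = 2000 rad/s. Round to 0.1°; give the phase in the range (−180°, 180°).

-93.1°

At ω = 2000 rad/s:
zero (1 + j2000·0.005) = 1 + j10 → |·| ≈ 10.05, ∠ ≈ 84.29°
pole (1 + j2000·0.025) = 1 + j50 → |·| ≈ 50.01, ∠ ≈ 88.85°
pole (1 + j2000·0.02) = 1 + j40 → |·| ≈ 40.012, ∠ ≈ 88.57°
∠H = (84.29°) − (88.85° + 88.57°) = -93.13°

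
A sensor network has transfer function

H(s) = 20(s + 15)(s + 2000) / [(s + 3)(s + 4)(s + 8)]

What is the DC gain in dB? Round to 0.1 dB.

75.9 dB

H(0) = 20·15·2000 / (3·4·8) = 6250
20 log₁₀(6250) ≈ 75.92 dB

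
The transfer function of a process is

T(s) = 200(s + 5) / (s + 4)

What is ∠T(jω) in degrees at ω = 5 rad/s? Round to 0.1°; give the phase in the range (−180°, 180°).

At s = jω = j5:
zero (s+5): 5 + j5 → |·| = √(5²+5²) = √50 ≈ 7.0711, ∠ = arctan(5/5) ≈ 45.00°
pole (s+4): 4 + j5 → |·| = √(4²+5²) = √41 ≈ 6.4031, ∠ = arctan(5/4) ≈ 51.34°
∠T = 45.00° − 51.34° = -6.34°

-6.3°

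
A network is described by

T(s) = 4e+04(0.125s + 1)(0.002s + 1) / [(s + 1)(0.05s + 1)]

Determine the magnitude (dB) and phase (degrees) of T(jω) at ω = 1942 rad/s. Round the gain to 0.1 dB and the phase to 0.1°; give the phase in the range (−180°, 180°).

46.3 dB, -14.1°

At ω = 1942 rad/s:
zero (1 + j1942·0.125) = 1 + j242.75 → |·| ≈ 242.75, ∠ ≈ 89.76°
zero (1 + j1942·0.002) = 1 + j3.884 → |·| ≈ 4.0107, ∠ ≈ 75.56°
pole (1 + j1942·1) = 1 + j1942 → |·| ≈ 1942, ∠ ≈ 89.97°
pole (1 + j1942·0.05) = 1 + j97.1 → |·| ≈ 97.105, ∠ ≈ 89.41°
|T| = 4e+04 · 242.75 · 4.0107 / (1942 · 97.105) ≈ 206.51
Gain = 20 log₁₀(206.51) ≈ 46.30 dB
∠T = (89.76° + 75.56°) − (89.97° + 89.41°) = -14.06°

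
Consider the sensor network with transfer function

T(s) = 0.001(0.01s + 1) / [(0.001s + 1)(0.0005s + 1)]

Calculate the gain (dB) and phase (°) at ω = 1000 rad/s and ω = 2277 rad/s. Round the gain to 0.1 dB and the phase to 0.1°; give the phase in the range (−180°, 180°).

At ω = 1000 rad/s:
zero (1 + j1000·0.01) = 1 + j10 → |·| ≈ 10.05, ∠ ≈ 84.29°
pole (1 + j1000·0.001) = 1 + j1 → |·| ≈ 1.4142, ∠ ≈ 45.00°
pole (1 + j1000·0.0005) = 1 + j0.5 → |·| ≈ 1.118, ∠ ≈ 26.57°
|T| = 0.001 · 10.05 / (1.4142 · 1.118) ≈ 0.0063564
Gain = 20 log₁₀(0.0063564) ≈ -43.94 dB
∠T = (84.29°) − (45.00° + 26.57°) = 12.72°

At ω = 2277 rad/s:
zero (1 + j2277·0.01) = 1 + j22.77 → |·| ≈ 22.792, ∠ ≈ 87.49°
pole (1 + j2277·0.001) = 1 + j2.277 → |·| ≈ 2.4869, ∠ ≈ 66.29°
pole (1 + j2277·0.0005) = 1 + j1.1385 → |·| ≈ 1.5153, ∠ ≈ 48.71°
|T| = 0.001 · 22.792 / (2.4869 · 1.5153) ≈ 0.0060482
Gain = 20 log₁₀(0.0060482) ≈ -44.37 dB
∠T = (87.49°) − (66.29° + 48.71°) = -27.51°

ω = 1000: -43.9 dB, 12.7°; ω = 2277: -44.4 dB, -27.5°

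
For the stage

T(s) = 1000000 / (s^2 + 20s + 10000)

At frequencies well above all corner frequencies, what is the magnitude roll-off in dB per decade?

-40 dB/decade

Each pole contributes −20 dB/decade at high frequency; each zero contributes +20 dB/decade.
Net: 0 zero(s) − 2 pole(s) → -40 dB/decade.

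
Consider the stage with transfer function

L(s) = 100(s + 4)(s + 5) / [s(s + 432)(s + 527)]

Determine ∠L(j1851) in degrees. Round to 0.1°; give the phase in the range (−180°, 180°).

-61.2°

At s = jω = j1851:
zero (s+4): 4 + j1851 → |·| = √(4²+1851²) = √3426217 ≈ 1851, ∠ = arctan(1851/4) ≈ 89.88°
zero (s+5): 5 + j1851 → |·| = √(5²+1851²) = √3426226 ≈ 1851, ∠ = arctan(1851/5) ≈ 89.85°
pole (s+432): 432 + j1851 → |·| = √(432²+1851²) = √3612825 ≈ 1900.7, ∠ = arctan(1851/432) ≈ 76.86°
pole (s+527): 527 + j1851 → |·| = √(527²+1851²) = √3703930 ≈ 1924.6, ∠ = arctan(1851/527) ≈ 74.11°
pole at origin: |s| = 1851, ∠ = 90.00° (in denominator)
∠L = 179.73° − 240.97° = -61.24°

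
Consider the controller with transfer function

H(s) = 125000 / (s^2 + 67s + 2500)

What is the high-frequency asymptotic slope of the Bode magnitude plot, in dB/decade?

Each pole contributes −20 dB/decade at high frequency; each zero contributes +20 dB/decade.
Net: 0 zero(s) − 2 pole(s) → -40 dB/decade.

-40 dB/decade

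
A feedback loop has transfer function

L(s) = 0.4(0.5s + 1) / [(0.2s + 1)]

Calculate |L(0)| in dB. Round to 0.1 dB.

L(0) = 0.4 · 1 / 1 = 0.4
20 log₁₀(0.4) ≈ -7.96 dB

-8.0 dB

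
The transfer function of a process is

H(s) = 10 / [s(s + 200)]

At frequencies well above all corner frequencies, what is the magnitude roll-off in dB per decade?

Each pole contributes −20 dB/decade at high frequency; each zero contributes +20 dB/decade.
Net: 0 zero(s) − 2 pole(s) → -40 dB/decade.

-40 dB/decade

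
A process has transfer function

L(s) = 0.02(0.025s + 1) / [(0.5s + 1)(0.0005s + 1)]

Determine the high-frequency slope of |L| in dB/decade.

-20 dB/decade

Each pole contributes −20 dB/decade at high frequency; each zero contributes +20 dB/decade.
Net: 1 zero(s) − 2 pole(s) → -20 dB/decade.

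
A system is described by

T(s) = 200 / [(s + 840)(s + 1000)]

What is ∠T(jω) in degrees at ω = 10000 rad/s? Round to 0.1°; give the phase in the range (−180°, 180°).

-169.5°

At s = jω = j10000:
pole (s+840): 840 + j10000 → |·| = √(840²+10000²) = √100705600 ≈ 10035, ∠ = arctan(10000/840) ≈ 85.20°
pole (s+1000): 1000 + j10000 → |·| = √(1000²+10000²) = √101000000 ≈ 10050, ∠ = arctan(10000/1000) ≈ 84.29°
∠T = 0.00° − 169.49° = -169.49°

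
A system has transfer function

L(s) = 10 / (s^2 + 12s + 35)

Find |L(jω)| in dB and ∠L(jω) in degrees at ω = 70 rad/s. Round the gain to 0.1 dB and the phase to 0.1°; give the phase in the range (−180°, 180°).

Substitute s = j70:
Numerator: 10 = 10 + j0
Denominator: (j70)^2 + 12(j70) + 35 = -4865 + j840
|N| = √(10² + 0²) ≈ 10, ∠N ≈ 0.00°
|D| = √(4865² + 840²) ≈ 4937, ∠D ≈ 170.20°
|L| = 10 / 4937 ≈ 0.0020255
Gain = 20 log₁₀(0.0020255) ≈ -53.87 dB
∠L = 0.00° − 170.20° = -170.20°

-53.9 dB, -170.2°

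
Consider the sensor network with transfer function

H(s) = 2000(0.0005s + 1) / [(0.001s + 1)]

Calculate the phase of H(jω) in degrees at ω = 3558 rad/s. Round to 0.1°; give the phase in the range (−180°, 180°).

At ω = 3558 rad/s:
zero (1 + j3558·0.0005) = 1 + j1.779 → |·| ≈ 2.0408, ∠ ≈ 60.66°
pole (1 + j3558·0.001) = 1 + j3.558 → |·| ≈ 3.6959, ∠ ≈ 74.30°
∠H = (60.66°) − (74.30°) = -13.64°

-13.6°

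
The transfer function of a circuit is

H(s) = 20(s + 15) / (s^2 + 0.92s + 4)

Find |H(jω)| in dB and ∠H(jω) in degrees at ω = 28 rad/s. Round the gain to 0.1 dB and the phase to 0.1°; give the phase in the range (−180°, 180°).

-1.8 dB, -116.3°

At s = jω = j28:
zero (s+15): 15 + j28 → |·| = √(15²+28²) = √1009 ≈ 31.765, ∠ = arctan(28/15) ≈ 61.82°
quadratic: (j28)² + 0.92·j28 + 4 = -780 + j25.76 → |·| ≈ 780.43, ∠ ≈ 178.11°
|H| = 20 · 31.765 / 780.43 ≈ 0.81404
Gain = 20 log₁₀(0.81404) ≈ -1.79 dB
∠H = 61.82° − 178.11° = -116.29°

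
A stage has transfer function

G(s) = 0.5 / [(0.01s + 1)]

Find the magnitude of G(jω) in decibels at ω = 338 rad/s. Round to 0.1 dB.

At ω = 338 rad/s:
pole (1 + j338·0.01) = 1 + j3.38 → |·| ≈ 3.5248, ∠ ≈ 73.52°
|G| = 0.5 · 1 / (3.5248) ≈ 0.14185
Gain = 20 log₁₀(0.14185) ≈ -16.96 dB

-17.0 dB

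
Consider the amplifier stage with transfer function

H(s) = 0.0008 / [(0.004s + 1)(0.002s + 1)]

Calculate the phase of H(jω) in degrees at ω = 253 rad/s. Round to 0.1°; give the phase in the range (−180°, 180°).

-72.2°

At ω = 253 rad/s:
pole (1 + j253·0.004) = 1 + j1.012 → |·| ≈ 1.4227, ∠ ≈ 45.34°
pole (1 + j253·0.002) = 1 + j0.506 → |·| ≈ 1.1207, ∠ ≈ 26.84°
∠H = (0°) − (45.34° + 26.84°) = -72.18°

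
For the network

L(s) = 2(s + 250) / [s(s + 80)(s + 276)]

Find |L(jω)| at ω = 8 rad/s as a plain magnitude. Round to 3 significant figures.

0.00282

At s = jω = j8:
zero (s+250): 250 + j8 → |·| = √(250²+8²) = √62564 ≈ 250.13, ∠ = arctan(8/250) ≈ 1.83°
pole (s+80): 80 + j8 → |·| = √(80²+8²) = √6464 ≈ 80.399, ∠ = arctan(8/80) ≈ 5.71°
pole (s+276): 276 + j8 → |·| = √(276²+8²) = √76240 ≈ 276.12, ∠ = arctan(8/276) ≈ 1.66°
pole at origin: |s| = 8, ∠ = 90.00° (in denominator)
|L| = 2 · 250.13 / 1.776e+05 ≈ 0.0028168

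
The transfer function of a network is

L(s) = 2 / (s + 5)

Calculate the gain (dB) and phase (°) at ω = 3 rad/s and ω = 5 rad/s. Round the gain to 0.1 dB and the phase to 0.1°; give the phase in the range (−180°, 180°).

ω = 3: -9.3 dB, -31.0°; ω = 5: -11.0 dB, -45.0°

Substitute s = j3:
Numerator: 2 = 2 + j0
Denominator: (j3) + 5 = 5 + j3
|N| = √(2² + 0²) ≈ 2, ∠N ≈ 0.00°
|D| = √(5² + 3²) ≈ 5.831, ∠D ≈ 30.96°
|L| = 2 / 5.831 ≈ 0.34299
Gain = 20 log₁₀(0.34299) ≈ -9.29 dB
∠L = 0.00° − 30.96° = -30.96°

Substitute s = j5:
Numerator: 2 = 2 + j0
Denominator: (j5) + 5 = 5 + j5
|N| = √(2² + 0²) ≈ 2, ∠N ≈ 0.00°
|D| = √(5² + 5²) ≈ 7.0711, ∠D ≈ 45.00°
|L| = 2 / 7.0711 ≈ 0.28284
Gain = 20 log₁₀(0.28284) ≈ -10.97 dB
∠L = 0.00° − 45.00° = -45.00°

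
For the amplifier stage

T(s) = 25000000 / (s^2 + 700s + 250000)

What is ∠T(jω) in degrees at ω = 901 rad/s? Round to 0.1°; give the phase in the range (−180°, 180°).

-131.7°

At s = jω = j901:
quadratic: (j901)² + 700·j901 + 250000 = -561801 + j630700 → |·| ≈ 8.4463e+05, ∠ ≈ 131.69°
∠T = 0.00° − 131.69° = -131.69°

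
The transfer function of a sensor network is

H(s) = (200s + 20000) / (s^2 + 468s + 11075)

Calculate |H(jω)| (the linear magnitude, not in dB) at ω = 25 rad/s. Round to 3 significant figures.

1.31

Substitute s = j25:
Numerator: 200(j25) + 20000 = 20000 + j5000
Denominator: (j25)^2 + 468(j25) + 11075 = 10450 + j11700
|N| = √(20000² + 5000²) ≈ 20616, ∠N ≈ 14.04°
|D| = √(10450² + 11700²) ≈ 15687, ∠D ≈ 48.23°
|H| = 20616 / 15687 ≈ 1.3142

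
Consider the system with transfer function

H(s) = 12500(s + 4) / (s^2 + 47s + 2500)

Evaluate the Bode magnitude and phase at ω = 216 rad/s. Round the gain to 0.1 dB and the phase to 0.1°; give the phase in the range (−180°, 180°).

35.5 dB, -78.1°

At s = jω = j216:
zero (s+4): 4 + j216 → |·| = √(4²+216²) = √46672 ≈ 216.04, ∠ = arctan(216/4) ≈ 88.94°
quadratic: (j216)² + 47·j216 + 2500 = -44156 + j10152 → |·| ≈ 45308, ∠ ≈ 167.05°
|H| = 12500 · 216.04 / 45308 ≈ 59.603
Gain = 20 log₁₀(59.603) ≈ 35.51 dB
∠H = 88.94° − 167.05° = -78.11°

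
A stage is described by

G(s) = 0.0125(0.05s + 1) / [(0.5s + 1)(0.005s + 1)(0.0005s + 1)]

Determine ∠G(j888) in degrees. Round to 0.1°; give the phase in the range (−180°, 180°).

At ω = 888 rad/s:
zero (1 + j888·0.05) = 1 + j44.4 → |·| ≈ 44.411, ∠ ≈ 88.71°
pole (1 + j888·0.5) = 1 + j444 → |·| ≈ 444, ∠ ≈ 89.87°
pole (1 + j888·0.005) = 1 + j4.44 → |·| ≈ 4.5512, ∠ ≈ 77.31°
pole (1 + j888·0.0005) = 1 + j0.444 → |·| ≈ 1.0941, ∠ ≈ 23.94°
∠G = (88.71°) − (89.87° + 77.31° + 23.94°) = -102.41°

-102.4°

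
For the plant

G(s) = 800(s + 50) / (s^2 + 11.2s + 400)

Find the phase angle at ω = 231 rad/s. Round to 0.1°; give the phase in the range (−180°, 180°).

At s = jω = j231:
zero (s+50): 50 + j231 → |·| = √(50²+231²) = √55861 ≈ 236.35, ∠ = arctan(231/50) ≈ 77.79°
quadratic: (j231)² + 11.2·j231 + 400 = -52961 + j2587.2 → |·| ≈ 53024, ∠ ≈ 177.20°
∠G = 77.79° − 177.20° = -99.41°

-99.4°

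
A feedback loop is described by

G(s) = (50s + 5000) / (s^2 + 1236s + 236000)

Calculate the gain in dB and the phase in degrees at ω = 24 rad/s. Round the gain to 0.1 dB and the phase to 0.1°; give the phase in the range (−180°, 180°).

-33.3 dB, 6.3°

Substitute s = j24:
Numerator: 50(j24) + 5000 = 5000 + j1200
Denominator: (j24)^2 + 1236(j24) + 236000 = 235424 + j29664
|N| = √(5000² + 1200²) ≈ 5142, ∠N ≈ 13.50°
|D| = √(235424² + 29664²) ≈ 2.3729e+05, ∠D ≈ 7.18°
|G| = 5142 / 2.3729e+05 ≈ 0.02167
Gain = 20 log₁₀(0.02167) ≈ -33.28 dB
∠G = 13.50° − 7.18° = 6.32°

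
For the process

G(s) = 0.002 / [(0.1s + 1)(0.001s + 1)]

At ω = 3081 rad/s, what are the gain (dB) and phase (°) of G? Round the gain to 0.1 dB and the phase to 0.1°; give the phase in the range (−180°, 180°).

-114.0 dB, -161.8°

At ω = 3081 rad/s:
pole (1 + j3081·0.1) = 1 + j308.1 → |·| ≈ 308.1, ∠ ≈ 89.81°
pole (1 + j3081·0.001) = 1 + j3.081 → |·| ≈ 3.2392, ∠ ≈ 72.02°
|G| = 0.002 · 1 / (308.1 · 3.2392) ≈ 2.004e-06
Gain = 20 log₁₀(2.004e-06) ≈ -113.96 dB
∠G = (0°) − (89.81° + 72.02°) = -161.83°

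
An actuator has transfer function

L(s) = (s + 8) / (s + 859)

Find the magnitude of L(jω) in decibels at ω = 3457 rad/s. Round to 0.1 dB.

Substitute s = j3457:
Numerator: (j3457) + 8 = 8 + j3457
Denominator: (j3457) + 859 = 859 + j3457
|N| = √(8² + 3457²) ≈ 3457, ∠N ≈ 89.87°
|D| = √(859² + 3457²) ≈ 3562.1, ∠D ≈ 76.05°
|L| = 3457 / 3562.1 ≈ 0.97049
Gain = 20 log₁₀(0.97049) ≈ -0.26 dB

-0.3 dB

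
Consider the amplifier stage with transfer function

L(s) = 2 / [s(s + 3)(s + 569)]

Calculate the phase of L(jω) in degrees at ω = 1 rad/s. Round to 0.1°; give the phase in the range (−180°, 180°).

At s = jω = j1:
pole (s+3): 3 + j1 → |·| = √(3²+1²) = √10 ≈ 3.1623, ∠ = arctan(1/3) ≈ 18.43°
pole (s+569): 569 + j1 → |·| = √(569²+1²) = √323762 ≈ 569, ∠ = arctan(1/569) ≈ 0.10°
pole at origin: |s| = 1, ∠ = 90.00° (in denominator)
∠L = 0.00° − 108.53° = -108.53°

-108.5°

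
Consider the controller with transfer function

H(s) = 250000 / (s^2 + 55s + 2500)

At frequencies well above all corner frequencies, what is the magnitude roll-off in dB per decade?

Each pole contributes −20 dB/decade at high frequency; each zero contributes +20 dB/decade.
Net: 0 zero(s) − 2 pole(s) → -40 dB/decade.

-40 dB/decade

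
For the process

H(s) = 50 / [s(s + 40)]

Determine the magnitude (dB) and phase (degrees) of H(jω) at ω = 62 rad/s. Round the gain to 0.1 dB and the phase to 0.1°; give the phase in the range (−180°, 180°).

At s = jω = j62:
pole (s+40): 40 + j62 → |·| = √(40²+62²) = √5444 ≈ 73.783, ∠ = arctan(62/40) ≈ 57.17°
pole at origin: |s| = 62, ∠ = 90.00° (in denominator)
|H| = 50 / 4574.5 ≈ 0.01093
Gain = 20 log₁₀(0.01093) ≈ -39.23 dB
∠H = 0.00° − 147.17° = -147.17°

-39.2 dB, -147.2°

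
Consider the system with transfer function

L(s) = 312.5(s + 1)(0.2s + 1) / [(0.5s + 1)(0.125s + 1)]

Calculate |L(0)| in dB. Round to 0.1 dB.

L(0) = 312.5 · 1 / 1 = 312.5
20 log₁₀(312.5) ≈ 49.90 dB

49.9 dB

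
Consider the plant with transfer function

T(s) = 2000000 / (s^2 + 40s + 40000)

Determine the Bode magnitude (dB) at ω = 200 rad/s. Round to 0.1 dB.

48.0 dB

At s = jω = j200:
quadratic: (j200)² + 40·j200 + 40000 = 0 + j8000 → |·| ≈ 8000, ∠ ≈ 90.00°
|T| = 2000000 / 8000 ≈ 250
Gain = 20 log₁₀(250) ≈ 47.96 dB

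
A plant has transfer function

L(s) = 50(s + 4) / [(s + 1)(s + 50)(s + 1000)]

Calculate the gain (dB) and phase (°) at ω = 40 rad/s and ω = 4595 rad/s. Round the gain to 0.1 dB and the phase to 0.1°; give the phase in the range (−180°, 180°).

ω = 40: -62.1 dB, -45.2°; ω = 4595: -112.7 dB, -167.1°

At s = jω = j40:
zero (s+4): 4 + j40 → |·| = √(4²+40²) = √1616 ≈ 40.2, ∠ = arctan(40/4) ≈ 84.29°
pole (s+1): 1 + j40 → |·| = √(1²+40²) = √1601 ≈ 40.012, ∠ = arctan(40/1) ≈ 88.57°
pole (s+50): 50 + j40 → |·| = √(50²+40²) = √4100 ≈ 64.031, ∠ = arctan(40/50) ≈ 38.66°
pole (s+1000): 1000 + j40 → |·| = √(1000²+40²) = √1001600 ≈ 1000.8, ∠ = arctan(40/1000) ≈ 2.29°
|L| = 50 · 40.2 / 2.5641e+06 ≈ 0.0007839
Gain = 20 log₁₀(0.0007839) ≈ -62.11 dB
∠L = 84.29° − 129.52° = -45.23°

At s = jω = j4595:
zero (s+4): 4 + j4595 → |·| = √(4²+4595²) = √21114041 ≈ 4595, ∠ = arctan(4595/4) ≈ 89.95°
pole (s+1): 1 + j4595 → |·| = √(1²+4595²) = √21114026 ≈ 4595, ∠ = arctan(4595/1) ≈ 89.99°
pole (s+50): 50 + j4595 → |·| = √(50²+4595²) = √21116525 ≈ 4595.3, ∠ = arctan(4595/50) ≈ 89.38°
pole (s+1000): 1000 + j4595 → |·| = √(1000²+4595²) = √22114025 ≈ 4702.6, ∠ = arctan(4595/1000) ≈ 77.72°
|L| = 50 · 4595 / 9.9297e+10 ≈ 2.3138e-06
Gain = 20 log₁₀(2.3138e-06) ≈ -112.71 dB
∠L = 89.95° − 257.09° = -167.14°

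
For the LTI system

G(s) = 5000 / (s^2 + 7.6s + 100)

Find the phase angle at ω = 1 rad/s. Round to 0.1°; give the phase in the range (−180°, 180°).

At s = jω = j1:
quadratic: (j1)² + 7.6·j1 + 100 = 99 + j7.6 → |·| ≈ 99.291, ∠ ≈ 4.39°
∠G = 0.00° − 4.39° = -4.39°

-4.4°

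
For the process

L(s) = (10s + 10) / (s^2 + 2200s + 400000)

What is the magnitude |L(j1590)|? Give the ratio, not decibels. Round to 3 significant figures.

0.00388

Substitute s = j1590:
Numerator: 10(j1590) + 10 = 10 + j15900
Denominator: (j1590)^2 + 2200(j1590) + 400000 = -2128100 + j3498000
|N| = √(10² + 15900²) ≈ 15900, ∠N ≈ 89.96°
|D| = √(2128100² + 3498000²) ≈ 4.0945e+06, ∠D ≈ 121.32°
|L| = 15900 / 4.0945e+06 ≈ 0.0038833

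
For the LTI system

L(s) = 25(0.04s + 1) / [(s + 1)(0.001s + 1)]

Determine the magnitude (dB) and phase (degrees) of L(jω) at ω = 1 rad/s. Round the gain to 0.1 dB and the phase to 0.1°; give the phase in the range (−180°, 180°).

At ω = 1 rad/s:
zero (1 + j1·0.04) = 1 + j0.04 → |·| ≈ 1.0008, ∠ ≈ 2.29°
pole (1 + j1·1) = 1 + j1 → |·| ≈ 1.4142, ∠ ≈ 45.00°
pole (1 + j1·0.001) = 1 + j0.001 → |·| ≈ 1, ∠ ≈ 0.06°
|L| = 25 · 1.0008 / (1.4142 · 1) ≈ 17.692
Gain = 20 log₁₀(17.692) ≈ 24.96 dB
∠L = (2.29°) − (45.00° + 0.06°) = -42.77°

25.0 dB, -42.8°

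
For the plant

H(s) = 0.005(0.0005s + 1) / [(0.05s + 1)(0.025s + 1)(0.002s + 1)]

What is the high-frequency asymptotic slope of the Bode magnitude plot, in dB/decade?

-40 dB/decade

Each pole contributes −20 dB/decade at high frequency; each zero contributes +20 dB/decade.
Net: 1 zero(s) − 3 pole(s) → -40 dB/decade.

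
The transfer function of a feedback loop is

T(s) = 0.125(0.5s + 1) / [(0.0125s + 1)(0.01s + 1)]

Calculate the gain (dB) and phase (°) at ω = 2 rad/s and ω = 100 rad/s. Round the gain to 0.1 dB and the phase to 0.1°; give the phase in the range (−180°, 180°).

At ω = 2 rad/s:
zero (1 + j2·0.5) = 1 + j1 → |·| ≈ 1.4142, ∠ ≈ 45.00°
pole (1 + j2·0.0125) = 1 + j0.025 → |·| ≈ 1.0003, ∠ ≈ 1.43°
pole (1 + j2·0.01) = 1 + j0.02 → |·| ≈ 1.0002, ∠ ≈ 1.15°
|T| = 0.125 · 1.4142 / (1.0003 · 1.0002) ≈ 0.17669
Gain = 20 log₁₀(0.17669) ≈ -15.06 dB
∠T = (45.00°) − (1.43° + 1.15°) = 42.42°

At ω = 100 rad/s:
zero (1 + j100·0.5) = 1 + j50 → |·| ≈ 50.01, ∠ ≈ 88.85°
pole (1 + j100·0.0125) = 1 + j1.25 → |·| ≈ 1.6008, ∠ ≈ 51.34°
pole (1 + j100·0.01) = 1 + j1 → |·| ≈ 1.4142, ∠ ≈ 45.00°
|T| = 0.125 · 50.01 / (1.6008 · 1.4142) ≈ 2.7613
Gain = 20 log₁₀(2.7613) ≈ 8.82 dB
∠T = (88.85°) − (51.34° + 45.00°) = -7.49°

ω = 2: -15.1 dB, 42.4°; ω = 100: 8.8 dB, -7.5°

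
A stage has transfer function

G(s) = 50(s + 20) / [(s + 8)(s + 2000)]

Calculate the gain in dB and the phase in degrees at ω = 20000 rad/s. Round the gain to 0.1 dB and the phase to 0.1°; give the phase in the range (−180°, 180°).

At s = jω = j20000:
zero (s+20): 20 + j20000 → |·| = √(20²+20000²) = √400000400 ≈ 20000, ∠ = arctan(20000/20) ≈ 89.94°
pole (s+8): 8 + j20000 → |·| = √(8²+20000²) = √400000064 ≈ 20000, ∠ = arctan(20000/8) ≈ 89.98°
pole (s+2000): 2000 + j20000 → |·| = √(2000²+20000²) = √404000000 ≈ 20100, ∠ = arctan(20000/2000) ≈ 84.29°
|G| = 50 · 20000 / 4.02e+08 ≈ 0.0024876
Gain = 20 log₁₀(0.0024876) ≈ -52.08 dB
∠G = 89.94° − 174.27° = -84.33°

-52.1 dB, -84.3°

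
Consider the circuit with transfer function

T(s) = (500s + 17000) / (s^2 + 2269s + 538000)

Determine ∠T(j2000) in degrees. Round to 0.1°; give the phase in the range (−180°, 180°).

Substitute s = j2000:
Numerator: 500(j2000) + 17000 = 17000 + j1000000
Denominator: (j2000)^2 + 2269(j2000) + 538000 = -3462000 + j4538000
|N| = √(17000² + 1000000²) ≈ 1.0001e+06, ∠N ≈ 89.03°
|D| = √(3462000² + 4538000²) ≈ 5.7078e+06, ∠D ≈ 127.34°
∠T = 89.03° − 127.34° = -38.31°

-38.3°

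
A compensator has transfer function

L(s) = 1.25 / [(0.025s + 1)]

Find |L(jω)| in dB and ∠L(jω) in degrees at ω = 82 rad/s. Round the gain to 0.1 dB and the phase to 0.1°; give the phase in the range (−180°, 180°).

At ω = 82 rad/s:
pole (1 + j82·0.025) = 1 + j2.05 → |·| ≈ 2.2809, ∠ ≈ 64.00°
|L| = 1.25 · 1 / (2.2809) ≈ 0.54803
Gain = 20 log₁₀(0.54803) ≈ -5.22 dB
∠L = (0°) − (64.00°) = -64.00°

-5.2 dB, -64.0°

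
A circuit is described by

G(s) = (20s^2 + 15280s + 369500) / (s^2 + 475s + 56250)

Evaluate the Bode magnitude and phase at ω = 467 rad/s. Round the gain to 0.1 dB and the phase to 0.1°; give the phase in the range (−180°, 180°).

29.5 dB, -6.9°

Substitute s = j467:
Numerator: 20(j467)^2 + 15280(j467) + 369500 = -3992280 + j7135760
Denominator: (j467)^2 + 475(j467) + 56250 = -161839 + j221825
|N| = √(3992280² + 7135760²) ≈ 8.1766e+06, ∠N ≈ 119.23°
|D| = √(161839² + 221825²) ≈ 2.7459e+05, ∠D ≈ 126.11°
|G| = 8.1766e+06 / 2.7459e+05 ≈ 29.777
Gain = 20 log₁₀(29.777) ≈ 29.48 dB
∠G = 119.23° − 126.11° = -6.88°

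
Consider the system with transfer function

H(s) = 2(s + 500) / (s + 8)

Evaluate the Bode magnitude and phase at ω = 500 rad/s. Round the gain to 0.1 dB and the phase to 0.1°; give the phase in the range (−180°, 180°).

At s = jω = j500:
zero (s+500): 500 + j500 → |·| = √(500²+500²) = √500000 ≈ 707.11, ∠ = arctan(500/500) ≈ 45.00°
pole (s+8): 8 + j500 → |·| = √(8²+500²) = √250064 ≈ 500.06, ∠ = arctan(500/8) ≈ 89.08°
|H| = 2 · 707.11 / 500.06 ≈ 2.8281
Gain = 20 log₁₀(2.8281) ≈ 9.03 dB
∠H = 45.00° − 89.08° = -44.08°

9.0 dB, -44.1°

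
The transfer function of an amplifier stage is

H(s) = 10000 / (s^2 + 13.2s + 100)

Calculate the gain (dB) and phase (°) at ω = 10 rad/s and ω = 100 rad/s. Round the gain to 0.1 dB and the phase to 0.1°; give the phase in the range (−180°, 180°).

ω = 10: 37.6 dB, -90.0°; ω = 100: 0.0 dB, -172.4°

At s = jω = j10:
quadratic: (j10)² + 13.2·j10 + 100 = 0 + j132 → |·| ≈ 132, ∠ ≈ 90.00°
|H| = 10000 / 132 ≈ 75.758
Gain = 20 log₁₀(75.758) ≈ 37.59 dB
∠H = 0.00° − 90.00° = -90.00°

At s = jω = j100:
quadratic: (j100)² + 13.2·j100 + 100 = -9900 + j1320 → |·| ≈ 9987.6, ∠ ≈ 172.41°
|H| = 10000 / 9987.6 ≈ 1.0012
Gain = 20 log₁₀(1.0012) ≈ 0.01 dB
∠H = 0.00° − 172.41° = -172.41°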